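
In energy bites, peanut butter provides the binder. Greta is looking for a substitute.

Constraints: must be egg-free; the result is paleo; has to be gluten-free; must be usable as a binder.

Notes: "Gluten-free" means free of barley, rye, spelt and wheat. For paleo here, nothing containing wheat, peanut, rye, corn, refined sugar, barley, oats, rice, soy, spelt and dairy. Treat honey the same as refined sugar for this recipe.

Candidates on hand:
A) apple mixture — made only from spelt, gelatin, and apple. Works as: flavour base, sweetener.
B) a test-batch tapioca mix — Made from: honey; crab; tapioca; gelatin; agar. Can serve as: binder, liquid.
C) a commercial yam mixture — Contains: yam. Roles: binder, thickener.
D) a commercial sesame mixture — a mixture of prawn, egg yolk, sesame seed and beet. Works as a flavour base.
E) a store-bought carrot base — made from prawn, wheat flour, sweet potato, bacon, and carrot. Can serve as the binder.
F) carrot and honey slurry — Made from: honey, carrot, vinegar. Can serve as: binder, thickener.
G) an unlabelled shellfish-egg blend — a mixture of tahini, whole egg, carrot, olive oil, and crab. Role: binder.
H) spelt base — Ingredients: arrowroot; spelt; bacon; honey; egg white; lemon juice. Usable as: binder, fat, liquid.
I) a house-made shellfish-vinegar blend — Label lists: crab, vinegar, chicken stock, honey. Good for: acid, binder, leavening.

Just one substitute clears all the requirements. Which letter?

A: not usable as a binder; has spelt, so not gluten-free (and 1 more) — reject
B: has honey, so not paleo — reject
C: no egg, gluten-free — valid
D: not usable as a binder; has egg yolk, so not egg-free — no
E: has wheat flour, so not gluten-free; has wheat flour, so not paleo — out
F: has honey, so not paleo — reject
G: has whole egg, so not egg-free — out
H: has spelt, so not gluten-free; has honey, so not paleo (and 1 more) — reject
I: has honey, so not paleo — reject

C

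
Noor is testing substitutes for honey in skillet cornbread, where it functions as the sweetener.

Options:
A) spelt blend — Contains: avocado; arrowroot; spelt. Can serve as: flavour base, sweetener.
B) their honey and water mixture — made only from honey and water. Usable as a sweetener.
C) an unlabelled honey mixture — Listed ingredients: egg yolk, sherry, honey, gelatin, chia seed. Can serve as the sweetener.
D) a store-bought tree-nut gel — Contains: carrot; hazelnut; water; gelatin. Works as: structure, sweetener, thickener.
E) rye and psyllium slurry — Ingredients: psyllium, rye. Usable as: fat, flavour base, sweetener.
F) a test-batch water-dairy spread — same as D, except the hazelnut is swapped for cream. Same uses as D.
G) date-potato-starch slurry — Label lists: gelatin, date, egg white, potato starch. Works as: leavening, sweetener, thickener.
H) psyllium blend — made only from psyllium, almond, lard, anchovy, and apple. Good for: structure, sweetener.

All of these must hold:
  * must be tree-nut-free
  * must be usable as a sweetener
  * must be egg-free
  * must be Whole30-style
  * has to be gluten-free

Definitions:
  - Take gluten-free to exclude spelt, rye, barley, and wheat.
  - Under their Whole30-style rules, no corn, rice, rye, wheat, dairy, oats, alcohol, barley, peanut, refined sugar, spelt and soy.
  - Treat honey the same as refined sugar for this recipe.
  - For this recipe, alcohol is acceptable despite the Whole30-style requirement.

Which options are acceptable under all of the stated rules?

A: has spelt, so not gluten-free; has spelt, so not Whole30-style — reject
B: has honey, so not Whole30-style — no
C: has honey, so not Whole30-style; has egg yolk, so not egg-free — no
D: has hazelnut, so not tree-nut-free — reject
E: has rye, so not gluten-free; has rye, so not Whole30-style — out
F: has cream, so not Whole30-style — no
G: has egg white, so not egg-free — no
H: has almond, so not tree-nut-free — no

none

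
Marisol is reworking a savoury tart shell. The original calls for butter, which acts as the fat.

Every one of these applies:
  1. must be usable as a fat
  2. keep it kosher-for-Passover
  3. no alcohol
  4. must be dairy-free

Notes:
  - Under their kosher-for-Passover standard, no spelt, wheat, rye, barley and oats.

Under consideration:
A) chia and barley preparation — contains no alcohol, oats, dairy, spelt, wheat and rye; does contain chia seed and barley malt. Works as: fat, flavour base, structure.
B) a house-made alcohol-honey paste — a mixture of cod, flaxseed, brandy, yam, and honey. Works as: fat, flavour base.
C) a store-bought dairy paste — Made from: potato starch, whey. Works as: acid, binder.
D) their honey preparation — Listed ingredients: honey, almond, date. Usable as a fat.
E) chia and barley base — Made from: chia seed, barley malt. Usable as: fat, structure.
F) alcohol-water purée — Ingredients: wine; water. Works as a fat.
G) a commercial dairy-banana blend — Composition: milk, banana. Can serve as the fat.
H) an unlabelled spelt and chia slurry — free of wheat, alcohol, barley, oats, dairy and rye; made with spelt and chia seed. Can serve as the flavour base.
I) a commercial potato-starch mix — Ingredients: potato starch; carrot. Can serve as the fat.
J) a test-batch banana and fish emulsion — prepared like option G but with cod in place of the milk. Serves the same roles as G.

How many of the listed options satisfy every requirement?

A: has barley malt, so not kosher-for-Passover — out
B: has brandy, so not alcohol-free — out
C: not usable as a fat; has whey, so not dairy-free — no
D: every rule checks out — OK
E: has barley malt, so not kosher-for-Passover — no
F: has wine, so not alcohol-free — out
G: has milk, so not dairy-free — no
H: not usable as a fat; has spelt, so not kosher-for-Passover — reject
I: nothing on the exclusion list — keep
J: all constraints satisfied — keep

3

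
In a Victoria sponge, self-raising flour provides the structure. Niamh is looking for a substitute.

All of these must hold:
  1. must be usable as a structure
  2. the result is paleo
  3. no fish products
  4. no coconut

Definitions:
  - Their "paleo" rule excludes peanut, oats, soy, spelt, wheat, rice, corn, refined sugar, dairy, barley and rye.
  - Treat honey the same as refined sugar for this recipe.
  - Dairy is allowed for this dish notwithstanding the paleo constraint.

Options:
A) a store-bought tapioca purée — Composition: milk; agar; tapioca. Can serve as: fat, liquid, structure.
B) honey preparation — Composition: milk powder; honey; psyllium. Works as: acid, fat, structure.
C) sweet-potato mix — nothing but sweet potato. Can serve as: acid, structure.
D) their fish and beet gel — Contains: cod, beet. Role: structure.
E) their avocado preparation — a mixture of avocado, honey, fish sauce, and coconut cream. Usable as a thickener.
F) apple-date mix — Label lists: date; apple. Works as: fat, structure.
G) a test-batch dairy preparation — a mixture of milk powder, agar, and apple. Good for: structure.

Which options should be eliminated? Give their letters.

A: dairy is permitted under the paleo carve-out; nothing else excluded — valid
B: has honey, so not paleo — out
C: every rule checks out — OK
D: has cod, so not fish-free — no
E: not usable as a structure; has honey, so not paleo (and 2 more) — no
F: paleo, no fish — valid
G: dairy is permitted under the paleo carve-out; nothing else excluded — keep

B, D, E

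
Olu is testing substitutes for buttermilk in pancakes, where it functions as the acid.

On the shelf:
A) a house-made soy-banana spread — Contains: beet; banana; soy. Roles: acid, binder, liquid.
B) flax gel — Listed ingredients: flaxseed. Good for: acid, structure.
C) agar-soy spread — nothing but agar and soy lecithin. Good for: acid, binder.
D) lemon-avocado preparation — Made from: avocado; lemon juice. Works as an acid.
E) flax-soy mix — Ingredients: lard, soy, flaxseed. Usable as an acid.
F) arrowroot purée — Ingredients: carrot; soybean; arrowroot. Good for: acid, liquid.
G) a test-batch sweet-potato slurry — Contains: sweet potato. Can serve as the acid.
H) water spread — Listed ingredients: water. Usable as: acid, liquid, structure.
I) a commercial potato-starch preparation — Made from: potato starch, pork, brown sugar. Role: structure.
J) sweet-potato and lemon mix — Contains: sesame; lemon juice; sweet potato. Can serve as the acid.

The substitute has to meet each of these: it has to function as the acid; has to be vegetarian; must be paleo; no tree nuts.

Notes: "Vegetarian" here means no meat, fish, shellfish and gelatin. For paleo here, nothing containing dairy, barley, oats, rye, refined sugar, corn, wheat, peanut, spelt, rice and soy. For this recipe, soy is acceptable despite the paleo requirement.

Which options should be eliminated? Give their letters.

A: soy is permitted under the paleo carve-out; nothing else excluded — OK
B: only flaxseed; none excluded — keep
C: soy is permitted under the paleo carve-out; nothing else excluded — valid
D: only lemon juice and avocado; none excluded — keep
E: has lard, so not vegetarian — reject
F: soy is permitted under the paleo carve-out; nothing else excluded — keep
G: only sweet potato; none excluded — valid
H: every rule checks out — valid
I: not usable as an acid; has pork, so not vegetarian (and 1 more) — reject
J: works as an acid, paleo, vegetarian — valid

E, I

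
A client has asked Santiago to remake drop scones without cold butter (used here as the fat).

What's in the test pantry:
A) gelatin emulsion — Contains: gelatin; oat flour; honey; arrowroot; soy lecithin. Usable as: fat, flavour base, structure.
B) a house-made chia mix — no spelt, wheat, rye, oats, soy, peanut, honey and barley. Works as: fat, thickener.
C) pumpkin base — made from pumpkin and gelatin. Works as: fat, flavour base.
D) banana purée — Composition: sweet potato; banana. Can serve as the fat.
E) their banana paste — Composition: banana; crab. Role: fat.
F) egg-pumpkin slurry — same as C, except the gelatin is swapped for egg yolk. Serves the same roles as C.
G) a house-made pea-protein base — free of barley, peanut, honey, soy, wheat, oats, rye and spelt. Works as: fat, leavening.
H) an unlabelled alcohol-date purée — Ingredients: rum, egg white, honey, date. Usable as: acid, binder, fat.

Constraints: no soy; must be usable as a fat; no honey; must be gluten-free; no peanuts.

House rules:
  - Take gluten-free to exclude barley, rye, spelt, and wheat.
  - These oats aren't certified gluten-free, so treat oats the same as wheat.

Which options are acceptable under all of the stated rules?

A: has oat flour, so not gluten-free; has honey, so not honey-free (and 1 more) — reject
B: no soy, no honey — OK
C: nothing on the exclusion list — valid
D: works as a fat, no soy, no honey — keep
E: all constraints satisfied — OK
F: works as a fat, gluten-free, no honey — valid
G: works as a fat, no soy, no honey — keep
H: has honey, so not honey-free — out

B, C, D, E, F, G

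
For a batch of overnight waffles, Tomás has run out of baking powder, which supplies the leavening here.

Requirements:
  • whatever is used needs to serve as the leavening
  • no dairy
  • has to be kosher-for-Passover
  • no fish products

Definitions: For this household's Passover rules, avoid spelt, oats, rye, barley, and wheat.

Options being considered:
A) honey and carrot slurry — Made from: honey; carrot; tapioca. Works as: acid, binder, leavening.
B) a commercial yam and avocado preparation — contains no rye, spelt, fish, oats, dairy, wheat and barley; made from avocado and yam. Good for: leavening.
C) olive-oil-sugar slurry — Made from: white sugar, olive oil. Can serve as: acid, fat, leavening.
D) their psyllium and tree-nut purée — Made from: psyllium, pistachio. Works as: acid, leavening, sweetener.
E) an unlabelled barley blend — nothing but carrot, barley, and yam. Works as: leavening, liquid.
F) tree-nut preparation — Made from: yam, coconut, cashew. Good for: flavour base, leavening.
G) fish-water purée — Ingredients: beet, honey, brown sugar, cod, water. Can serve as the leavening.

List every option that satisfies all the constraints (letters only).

A, B, C, D, F

A: only honey, carrot and tapioca; none excluded — valid
B: nothing on the exclusion list — OK
C: works as a leavening, no fish, kosher-for-Passover — OK
D: works as a leavening, no fish, no dairy — valid
E: has barley, so not kosher-for-Passover — reject
F: all constraints satisfied — valid
G: has cod, so not fish-free — no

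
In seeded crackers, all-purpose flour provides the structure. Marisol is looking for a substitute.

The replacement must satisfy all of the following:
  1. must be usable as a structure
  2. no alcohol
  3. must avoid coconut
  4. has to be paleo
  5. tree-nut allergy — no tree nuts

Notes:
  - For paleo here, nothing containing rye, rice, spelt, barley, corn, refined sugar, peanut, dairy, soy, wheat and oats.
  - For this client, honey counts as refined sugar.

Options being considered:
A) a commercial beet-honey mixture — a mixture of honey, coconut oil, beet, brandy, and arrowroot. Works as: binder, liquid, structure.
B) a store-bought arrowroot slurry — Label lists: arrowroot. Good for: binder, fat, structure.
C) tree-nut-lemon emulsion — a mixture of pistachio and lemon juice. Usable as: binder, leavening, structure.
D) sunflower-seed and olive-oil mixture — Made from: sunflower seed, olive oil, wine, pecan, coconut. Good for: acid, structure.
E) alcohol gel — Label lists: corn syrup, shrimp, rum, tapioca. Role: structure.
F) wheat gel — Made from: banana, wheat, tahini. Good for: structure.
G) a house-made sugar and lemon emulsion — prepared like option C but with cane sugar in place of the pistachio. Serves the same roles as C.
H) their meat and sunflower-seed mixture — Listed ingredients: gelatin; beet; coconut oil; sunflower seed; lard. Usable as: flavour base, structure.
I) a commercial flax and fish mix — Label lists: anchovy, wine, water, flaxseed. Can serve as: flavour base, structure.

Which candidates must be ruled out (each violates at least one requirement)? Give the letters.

A, C, D, E, F, G, H, I

A: has honey, so not paleo; has coconut oil, so not coconut-free (and 1 more) — reject
B: no alcohol, paleo — valid
C: has pistachio, so not tree-nut-free — out
D: has pecan, so not tree-nut-free; has coconut, so not coconut-free (and 1 more) — out
E: has corn syrup, so not paleo; has rum, so not alcohol-free — reject
F: has wheat, so not paleo — out
G: has cane sugar, so not paleo — out
H: has coconut oil, so not coconut-free — no
I: has wine, so not alcohol-free — no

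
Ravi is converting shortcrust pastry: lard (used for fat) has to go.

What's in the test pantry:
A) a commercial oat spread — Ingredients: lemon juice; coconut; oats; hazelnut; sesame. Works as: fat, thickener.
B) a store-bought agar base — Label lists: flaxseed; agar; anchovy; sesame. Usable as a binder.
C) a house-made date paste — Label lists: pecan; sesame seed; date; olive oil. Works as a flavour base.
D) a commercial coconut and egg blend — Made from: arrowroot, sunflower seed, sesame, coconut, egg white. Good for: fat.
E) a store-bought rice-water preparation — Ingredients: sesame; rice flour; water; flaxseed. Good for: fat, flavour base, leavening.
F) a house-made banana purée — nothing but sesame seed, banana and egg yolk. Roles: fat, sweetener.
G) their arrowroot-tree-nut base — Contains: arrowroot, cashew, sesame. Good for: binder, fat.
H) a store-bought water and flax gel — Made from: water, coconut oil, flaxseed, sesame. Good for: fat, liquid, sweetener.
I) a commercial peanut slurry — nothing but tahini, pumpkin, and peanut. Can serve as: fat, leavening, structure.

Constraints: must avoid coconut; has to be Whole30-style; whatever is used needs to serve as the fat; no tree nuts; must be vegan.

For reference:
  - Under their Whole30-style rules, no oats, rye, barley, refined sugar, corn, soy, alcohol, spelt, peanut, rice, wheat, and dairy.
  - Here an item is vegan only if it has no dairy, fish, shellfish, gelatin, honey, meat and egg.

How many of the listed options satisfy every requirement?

A: has oats, so not Whole30-style; has hazelnut, so not tree-nut-free (and 1 more) — reject
B: not usable as a fat; has anchovy, so not vegan — no
C: not usable as a fat; has pecan, so not tree-nut-free — no
D: has egg white, so not vegan; has coconut, so not coconut-free — reject
E: has rice flour, so not Whole30-style — out
F: has egg yolk, so not vegan — out
G: has cashew, so not tree-nut-free — out
H: has coconut oil, so not coconut-free — no
I: has peanut, so not Whole30-style — out

0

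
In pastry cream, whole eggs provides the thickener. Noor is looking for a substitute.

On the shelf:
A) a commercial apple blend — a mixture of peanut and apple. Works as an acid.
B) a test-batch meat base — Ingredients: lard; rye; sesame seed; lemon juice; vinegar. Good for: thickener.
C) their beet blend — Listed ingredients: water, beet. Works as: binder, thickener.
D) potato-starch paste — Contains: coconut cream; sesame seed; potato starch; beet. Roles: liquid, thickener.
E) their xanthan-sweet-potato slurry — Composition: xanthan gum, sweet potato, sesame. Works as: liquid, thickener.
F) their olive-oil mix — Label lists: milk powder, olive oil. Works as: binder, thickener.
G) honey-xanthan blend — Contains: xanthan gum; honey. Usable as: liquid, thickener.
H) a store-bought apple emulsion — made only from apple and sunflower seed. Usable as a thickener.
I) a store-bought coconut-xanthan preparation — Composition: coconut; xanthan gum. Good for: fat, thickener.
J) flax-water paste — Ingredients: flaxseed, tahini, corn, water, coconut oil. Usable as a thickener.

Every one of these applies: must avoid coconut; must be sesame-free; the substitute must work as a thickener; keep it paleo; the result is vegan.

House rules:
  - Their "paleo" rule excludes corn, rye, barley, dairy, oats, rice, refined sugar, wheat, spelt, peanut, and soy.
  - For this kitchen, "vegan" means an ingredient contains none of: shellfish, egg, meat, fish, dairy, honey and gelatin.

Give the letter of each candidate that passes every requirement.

A: not usable as a thickener; has peanut, so not paleo — out
B: has rye, so not paleo; has lard, so not vegan (and 1 more) — reject
C: all constraints satisfied — keep
D: has coconut cream, so not coconut-free; has sesame seed, so not sesame-free — no
E: has sesame, so not sesame-free — out
F: has milk powder, so not paleo; has milk powder, so not vegan — no
G: has honey, so not vegan — no
H: only apple and sunflower seed; none excluded — valid
I: has coconut, so not coconut-free — out
J: has corn, so not paleo; has coconut oil, so not coconut-free (and 1 more) — out

C, H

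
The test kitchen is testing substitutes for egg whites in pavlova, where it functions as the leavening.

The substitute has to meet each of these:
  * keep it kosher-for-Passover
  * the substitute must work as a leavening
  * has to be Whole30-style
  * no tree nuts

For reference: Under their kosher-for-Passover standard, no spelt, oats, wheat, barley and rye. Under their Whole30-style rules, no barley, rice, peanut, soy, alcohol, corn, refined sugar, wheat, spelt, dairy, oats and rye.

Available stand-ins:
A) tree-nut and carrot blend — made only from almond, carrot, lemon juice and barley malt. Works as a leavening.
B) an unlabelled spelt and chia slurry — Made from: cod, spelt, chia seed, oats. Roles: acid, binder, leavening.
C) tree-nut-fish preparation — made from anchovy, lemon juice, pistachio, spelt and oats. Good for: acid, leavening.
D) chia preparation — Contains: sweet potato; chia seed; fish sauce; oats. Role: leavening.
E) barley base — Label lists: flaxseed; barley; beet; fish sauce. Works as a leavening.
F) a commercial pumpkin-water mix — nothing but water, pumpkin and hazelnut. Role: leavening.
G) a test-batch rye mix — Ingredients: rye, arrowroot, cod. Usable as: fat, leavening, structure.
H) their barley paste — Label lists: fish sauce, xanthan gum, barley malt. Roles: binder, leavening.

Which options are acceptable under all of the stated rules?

none

A: has barley malt, so not kosher-for-Passover; has barley malt, so not Whole30-style (and 1 more) — no
B: has oats, so not kosher-for-Passover; has oats, so not Whole30-style — no
C: has oats, so not kosher-for-Passover; has oats, so not Whole30-style (and 1 more) — no
D: has oats, so not kosher-for-Passover; has oats, so not Whole30-style — out
E: has barley, so not kosher-for-Passover; has barley, so not Whole30-style — out
F: has hazelnut, so not tree-nut-free — reject
G: has rye, so not kosher-for-Passover; has rye, so not Whole30-style — reject
H: has barley malt, so not kosher-for-Passover; has barley malt, so not Whole30-style — out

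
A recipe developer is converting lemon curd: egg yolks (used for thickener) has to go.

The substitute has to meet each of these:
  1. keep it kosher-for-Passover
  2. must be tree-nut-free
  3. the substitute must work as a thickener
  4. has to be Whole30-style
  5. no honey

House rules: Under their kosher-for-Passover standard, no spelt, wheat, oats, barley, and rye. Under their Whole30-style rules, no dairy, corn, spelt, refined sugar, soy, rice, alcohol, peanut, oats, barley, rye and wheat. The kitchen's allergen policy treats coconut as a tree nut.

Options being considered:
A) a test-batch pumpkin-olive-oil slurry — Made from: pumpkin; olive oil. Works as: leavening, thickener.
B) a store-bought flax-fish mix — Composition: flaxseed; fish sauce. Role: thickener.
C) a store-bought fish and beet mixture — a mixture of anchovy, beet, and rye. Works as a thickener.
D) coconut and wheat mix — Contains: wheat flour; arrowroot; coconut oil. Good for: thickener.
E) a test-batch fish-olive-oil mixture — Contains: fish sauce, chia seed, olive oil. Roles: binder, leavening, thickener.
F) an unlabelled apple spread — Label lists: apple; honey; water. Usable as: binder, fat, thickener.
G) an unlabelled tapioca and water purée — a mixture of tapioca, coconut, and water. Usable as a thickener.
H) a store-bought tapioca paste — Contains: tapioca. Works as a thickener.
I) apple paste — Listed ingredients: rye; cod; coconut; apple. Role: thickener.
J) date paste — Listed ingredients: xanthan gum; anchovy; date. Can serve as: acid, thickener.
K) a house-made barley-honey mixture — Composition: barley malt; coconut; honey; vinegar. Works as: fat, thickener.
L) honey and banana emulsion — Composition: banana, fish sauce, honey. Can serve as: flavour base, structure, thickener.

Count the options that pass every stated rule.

A: only pumpkin and olive oil; none excluded — valid
B: works as a thickener, kosher-for-Passover, no honey — keep
C: has rye, so not kosher-for-Passover; has rye, so not Whole30-style — out
D: has wheat flour, so not kosher-for-Passover; has wheat flour, so not Whole30-style (and 1 more) — out
E: only fish sauce, olive oil and chia seed; none excluded — OK
F: has honey, so not honey-free — out
G: has coconut, so not tree-nut-free — no
H: works as a thickener, kosher-for-Passover, Whole30-style — OK
I: has rye, so not kosher-for-Passover; has rye, so not Whole30-style (and 1 more) — out
J: only anchovy, date, and xanthan gum; none excluded — keep
K: has barley malt, so not kosher-for-Passover; has barley malt, so not Whole30-style (and 2 more) — reject
L: has honey, so not honey-free — no

5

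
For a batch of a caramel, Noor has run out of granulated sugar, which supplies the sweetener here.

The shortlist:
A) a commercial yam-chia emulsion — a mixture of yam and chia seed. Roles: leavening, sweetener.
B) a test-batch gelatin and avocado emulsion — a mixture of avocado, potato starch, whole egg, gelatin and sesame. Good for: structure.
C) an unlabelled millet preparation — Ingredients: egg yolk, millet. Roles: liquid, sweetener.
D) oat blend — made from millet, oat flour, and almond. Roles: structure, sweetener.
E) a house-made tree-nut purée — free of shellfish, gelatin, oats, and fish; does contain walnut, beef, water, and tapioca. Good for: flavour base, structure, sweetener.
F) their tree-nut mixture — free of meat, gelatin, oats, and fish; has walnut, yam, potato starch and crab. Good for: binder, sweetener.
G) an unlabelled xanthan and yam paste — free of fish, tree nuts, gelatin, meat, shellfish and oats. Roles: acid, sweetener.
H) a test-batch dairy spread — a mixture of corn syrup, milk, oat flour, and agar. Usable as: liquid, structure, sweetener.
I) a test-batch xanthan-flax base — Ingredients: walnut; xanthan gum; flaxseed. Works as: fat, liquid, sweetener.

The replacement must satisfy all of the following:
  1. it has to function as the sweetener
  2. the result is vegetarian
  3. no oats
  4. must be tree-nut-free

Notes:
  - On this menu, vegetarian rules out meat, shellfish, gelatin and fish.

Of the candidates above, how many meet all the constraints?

A: works as a sweetener, vegetarian, no oats — valid
B: not usable as a sweetener; has gelatin, so not vegetarian — out
C: only egg yolk and millet; none excluded — valid
D: has oat flour, so not oat-free; has almond, so not tree-nut-free — no
E: has beef, so not vegetarian; has walnut, so not tree-nut-free — no
F: has crab, so not vegetarian; has walnut, so not tree-nut-free — out
G: no oats, vegetarian — OK
H: has oat flour, so not oat-free — out
I: has walnut, so not tree-nut-free — out

3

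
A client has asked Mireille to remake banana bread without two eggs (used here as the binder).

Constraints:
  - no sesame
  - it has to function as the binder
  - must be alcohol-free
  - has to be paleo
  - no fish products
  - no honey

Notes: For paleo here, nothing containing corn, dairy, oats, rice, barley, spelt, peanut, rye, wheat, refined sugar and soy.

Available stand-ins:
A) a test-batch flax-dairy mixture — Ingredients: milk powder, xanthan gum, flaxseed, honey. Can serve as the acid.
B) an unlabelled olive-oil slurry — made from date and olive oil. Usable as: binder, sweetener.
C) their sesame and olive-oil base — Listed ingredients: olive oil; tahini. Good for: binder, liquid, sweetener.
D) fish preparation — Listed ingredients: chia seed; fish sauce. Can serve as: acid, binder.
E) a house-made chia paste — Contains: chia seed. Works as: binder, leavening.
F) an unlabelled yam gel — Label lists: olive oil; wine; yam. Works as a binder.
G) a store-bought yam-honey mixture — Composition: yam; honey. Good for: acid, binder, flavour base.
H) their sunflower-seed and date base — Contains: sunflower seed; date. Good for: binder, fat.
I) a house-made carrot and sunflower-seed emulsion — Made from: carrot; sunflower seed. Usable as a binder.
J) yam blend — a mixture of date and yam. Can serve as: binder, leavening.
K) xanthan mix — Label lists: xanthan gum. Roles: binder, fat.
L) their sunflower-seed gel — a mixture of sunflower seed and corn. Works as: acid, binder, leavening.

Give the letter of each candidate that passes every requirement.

B, E, H, I, J, K

A: not usable as a binder; has milk powder, so not paleo (and 1 more) — reject
B: only date and olive oil; none excluded — keep
C: has tahini, so not sesame-free — out
D: has fish sauce, so not fish-free — reject
E: only chia seed; none excluded — OK
F: has wine, so not alcohol-free — no
G: has honey, so not honey-free — reject
H: no fish, no honey — keep
I: nothing on the exclusion list — keep
J: nothing on the exclusion list — OK
K: every rule checks out — OK
L: has corn, so not paleo — no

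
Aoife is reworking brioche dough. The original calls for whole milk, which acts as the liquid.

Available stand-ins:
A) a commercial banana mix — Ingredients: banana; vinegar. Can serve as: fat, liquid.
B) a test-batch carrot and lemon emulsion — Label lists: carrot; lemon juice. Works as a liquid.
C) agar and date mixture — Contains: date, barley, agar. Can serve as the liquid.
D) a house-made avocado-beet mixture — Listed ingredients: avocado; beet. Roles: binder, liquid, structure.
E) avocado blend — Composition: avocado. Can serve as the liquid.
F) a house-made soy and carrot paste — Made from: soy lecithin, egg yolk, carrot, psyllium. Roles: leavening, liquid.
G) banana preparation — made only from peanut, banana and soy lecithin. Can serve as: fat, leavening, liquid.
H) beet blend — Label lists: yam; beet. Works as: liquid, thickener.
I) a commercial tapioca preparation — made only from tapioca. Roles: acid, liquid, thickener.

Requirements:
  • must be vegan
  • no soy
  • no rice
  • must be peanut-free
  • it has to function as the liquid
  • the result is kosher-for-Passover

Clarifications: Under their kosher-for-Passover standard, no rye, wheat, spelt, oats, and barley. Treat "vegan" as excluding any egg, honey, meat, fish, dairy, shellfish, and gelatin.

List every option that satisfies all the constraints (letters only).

A, B, D, E, H, I

A: works as a liquid, vegan, no soy — keep
B: all constraints satisfied — valid
C: has barley, so not kosher-for-Passover — reject
D: nothing on the exclusion list — OK
E: no peanut, vegan — valid
F: has egg yolk, so not vegan; has soy lecithin, so not soy-free — no
G: has soy lecithin, so not soy-free; has peanut, so not peanut-free — reject
H: only yam and beet; none excluded — OK
I: only tapioca; none excluded — valid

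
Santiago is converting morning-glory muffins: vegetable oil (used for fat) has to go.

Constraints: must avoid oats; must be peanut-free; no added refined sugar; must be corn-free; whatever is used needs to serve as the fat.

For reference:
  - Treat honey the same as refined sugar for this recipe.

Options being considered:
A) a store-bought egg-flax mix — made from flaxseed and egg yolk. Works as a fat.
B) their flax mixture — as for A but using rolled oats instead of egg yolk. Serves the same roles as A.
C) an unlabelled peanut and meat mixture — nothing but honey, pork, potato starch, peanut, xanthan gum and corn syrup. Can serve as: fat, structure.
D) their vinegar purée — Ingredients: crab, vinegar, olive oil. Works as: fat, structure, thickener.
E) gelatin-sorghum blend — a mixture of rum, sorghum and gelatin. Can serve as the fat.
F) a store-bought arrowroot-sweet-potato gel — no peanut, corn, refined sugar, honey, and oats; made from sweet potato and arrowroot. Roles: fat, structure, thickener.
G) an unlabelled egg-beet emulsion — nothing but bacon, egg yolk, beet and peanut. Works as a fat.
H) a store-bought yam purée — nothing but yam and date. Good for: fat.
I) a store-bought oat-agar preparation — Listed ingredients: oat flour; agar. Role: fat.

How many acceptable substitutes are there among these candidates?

A: nothing on the exclusion list — OK
B: has rolled oats, so not oat-free — no
C: has corn syrup, so not corn-free; has honey, so not no-added-sugar (and 1 more) — no
D: works as a fat, no-added-sugar, no peanut — OK
E: only rum, gelatin and sorghum; none excluded — valid
F: works as a fat, no peanut, no corn — OK
G: has peanut, so not peanut-free — out
H: nothing on the exclusion list — OK
I: has oat flour, so not oat-free — no

5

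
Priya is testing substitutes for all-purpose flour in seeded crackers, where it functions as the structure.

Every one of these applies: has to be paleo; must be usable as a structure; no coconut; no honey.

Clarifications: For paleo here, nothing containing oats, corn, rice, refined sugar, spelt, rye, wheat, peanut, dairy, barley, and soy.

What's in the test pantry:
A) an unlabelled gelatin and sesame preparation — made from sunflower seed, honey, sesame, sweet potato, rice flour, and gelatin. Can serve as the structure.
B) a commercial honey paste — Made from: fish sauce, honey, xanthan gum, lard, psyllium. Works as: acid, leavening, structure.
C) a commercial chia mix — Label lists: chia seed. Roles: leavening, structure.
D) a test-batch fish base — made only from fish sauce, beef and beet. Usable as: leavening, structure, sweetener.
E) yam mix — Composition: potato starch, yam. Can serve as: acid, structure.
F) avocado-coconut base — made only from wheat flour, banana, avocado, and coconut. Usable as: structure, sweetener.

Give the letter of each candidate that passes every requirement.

C, D, E

A: has rice flour, so not paleo; has honey, so not honey-free — no
B: has honey, so not honey-free — no
C: only chia seed; none excluded — keep
D: works as a structure, paleo, no coconut — valid
E: every rule checks out — valid
F: has wheat flour, so not paleo; has coconut, so not coconut-free — no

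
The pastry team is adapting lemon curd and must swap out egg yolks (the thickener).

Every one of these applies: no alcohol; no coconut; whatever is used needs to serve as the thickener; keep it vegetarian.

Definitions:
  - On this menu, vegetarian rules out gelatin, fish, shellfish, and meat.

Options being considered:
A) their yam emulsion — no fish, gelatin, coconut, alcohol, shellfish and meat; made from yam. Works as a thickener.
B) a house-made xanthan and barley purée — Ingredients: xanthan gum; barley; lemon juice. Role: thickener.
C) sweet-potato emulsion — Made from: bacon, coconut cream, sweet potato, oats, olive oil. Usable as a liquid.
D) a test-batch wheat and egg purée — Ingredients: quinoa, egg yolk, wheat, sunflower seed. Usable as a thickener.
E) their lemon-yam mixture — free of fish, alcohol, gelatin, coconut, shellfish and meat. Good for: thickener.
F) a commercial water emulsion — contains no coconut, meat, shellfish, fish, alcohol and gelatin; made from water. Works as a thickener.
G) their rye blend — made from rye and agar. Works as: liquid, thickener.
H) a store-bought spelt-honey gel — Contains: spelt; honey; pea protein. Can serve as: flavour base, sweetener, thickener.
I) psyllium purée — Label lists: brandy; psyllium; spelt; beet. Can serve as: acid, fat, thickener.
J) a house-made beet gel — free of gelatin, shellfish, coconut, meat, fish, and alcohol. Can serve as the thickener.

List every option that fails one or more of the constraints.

C, I

A: every rule checks out — valid
B: works as a thickener, no coconut, vegetarian — keep
C: not usable as a thickener; has bacon, so not vegetarian (and 1 more) — out
D: egg yolk and wheat etc. — none of it excluded — OK
E: no coconut, no alcohol — valid
F: vegetarian, no coconut — keep
G: all constraints satisfied — valid
H: nothing on the exclusion list — OK
I: has brandy, so not alcohol-free — no
J: no alcohol, vegetarian — valid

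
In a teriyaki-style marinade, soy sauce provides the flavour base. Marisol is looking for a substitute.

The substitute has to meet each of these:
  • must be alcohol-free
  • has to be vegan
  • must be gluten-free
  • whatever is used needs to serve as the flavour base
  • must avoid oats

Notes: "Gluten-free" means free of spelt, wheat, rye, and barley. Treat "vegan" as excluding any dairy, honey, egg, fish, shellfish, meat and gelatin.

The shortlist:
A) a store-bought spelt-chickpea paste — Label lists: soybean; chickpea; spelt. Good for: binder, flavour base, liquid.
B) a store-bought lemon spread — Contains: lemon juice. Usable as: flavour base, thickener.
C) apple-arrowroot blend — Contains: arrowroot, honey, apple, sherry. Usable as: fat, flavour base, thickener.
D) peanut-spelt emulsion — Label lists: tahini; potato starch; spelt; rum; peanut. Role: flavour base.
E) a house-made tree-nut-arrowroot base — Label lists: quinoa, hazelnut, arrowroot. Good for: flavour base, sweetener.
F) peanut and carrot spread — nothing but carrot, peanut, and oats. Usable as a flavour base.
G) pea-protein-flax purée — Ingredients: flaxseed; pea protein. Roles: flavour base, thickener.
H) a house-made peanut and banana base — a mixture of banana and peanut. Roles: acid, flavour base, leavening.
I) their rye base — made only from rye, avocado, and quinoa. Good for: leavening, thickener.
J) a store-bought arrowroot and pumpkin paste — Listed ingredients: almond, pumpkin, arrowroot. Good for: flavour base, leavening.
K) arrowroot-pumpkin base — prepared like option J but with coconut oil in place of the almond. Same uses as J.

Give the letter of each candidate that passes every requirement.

B, E, G, H, J, K

A: has spelt, so not gluten-free — out
B: works as a flavour base, no alcohol, gluten-free — keep
C: has honey, so not vegan; has sherry, so not alcohol-free — reject
D: has spelt, so not gluten-free; has rum, so not alcohol-free — out
E: nothing on the exclusion list — valid
F: has oats, so not oat-free — no
G: nothing on the exclusion list — OK
H: nothing on the exclusion list — keep
I: not usable as a flavour base; has rye, so not gluten-free — out
J: all constraints satisfied — OK
K: only coconut oil, pumpkin and arrowroot; none excluded — valid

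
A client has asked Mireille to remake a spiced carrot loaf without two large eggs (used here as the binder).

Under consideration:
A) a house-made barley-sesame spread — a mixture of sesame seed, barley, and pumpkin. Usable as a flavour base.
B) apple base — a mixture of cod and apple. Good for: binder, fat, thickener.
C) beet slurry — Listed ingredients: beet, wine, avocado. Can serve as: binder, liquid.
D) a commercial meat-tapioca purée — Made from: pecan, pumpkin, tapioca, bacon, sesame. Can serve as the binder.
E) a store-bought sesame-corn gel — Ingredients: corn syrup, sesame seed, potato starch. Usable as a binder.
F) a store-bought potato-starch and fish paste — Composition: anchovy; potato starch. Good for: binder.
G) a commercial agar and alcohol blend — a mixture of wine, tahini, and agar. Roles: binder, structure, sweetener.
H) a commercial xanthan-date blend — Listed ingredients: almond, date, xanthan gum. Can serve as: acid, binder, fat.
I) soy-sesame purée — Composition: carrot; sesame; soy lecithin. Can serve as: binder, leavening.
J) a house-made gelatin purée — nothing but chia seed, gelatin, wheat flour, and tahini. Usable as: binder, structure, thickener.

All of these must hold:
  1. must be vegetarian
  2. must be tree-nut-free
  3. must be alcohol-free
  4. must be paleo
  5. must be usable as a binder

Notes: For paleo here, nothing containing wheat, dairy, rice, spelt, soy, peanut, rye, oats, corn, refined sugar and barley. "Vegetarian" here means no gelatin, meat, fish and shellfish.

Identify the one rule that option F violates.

usable as a binder: satisfied
paleo: satisfied
vegetarian: has anchovy — fails
alcohol-free: satisfied
tree-nut-free: satisfied

vegetarian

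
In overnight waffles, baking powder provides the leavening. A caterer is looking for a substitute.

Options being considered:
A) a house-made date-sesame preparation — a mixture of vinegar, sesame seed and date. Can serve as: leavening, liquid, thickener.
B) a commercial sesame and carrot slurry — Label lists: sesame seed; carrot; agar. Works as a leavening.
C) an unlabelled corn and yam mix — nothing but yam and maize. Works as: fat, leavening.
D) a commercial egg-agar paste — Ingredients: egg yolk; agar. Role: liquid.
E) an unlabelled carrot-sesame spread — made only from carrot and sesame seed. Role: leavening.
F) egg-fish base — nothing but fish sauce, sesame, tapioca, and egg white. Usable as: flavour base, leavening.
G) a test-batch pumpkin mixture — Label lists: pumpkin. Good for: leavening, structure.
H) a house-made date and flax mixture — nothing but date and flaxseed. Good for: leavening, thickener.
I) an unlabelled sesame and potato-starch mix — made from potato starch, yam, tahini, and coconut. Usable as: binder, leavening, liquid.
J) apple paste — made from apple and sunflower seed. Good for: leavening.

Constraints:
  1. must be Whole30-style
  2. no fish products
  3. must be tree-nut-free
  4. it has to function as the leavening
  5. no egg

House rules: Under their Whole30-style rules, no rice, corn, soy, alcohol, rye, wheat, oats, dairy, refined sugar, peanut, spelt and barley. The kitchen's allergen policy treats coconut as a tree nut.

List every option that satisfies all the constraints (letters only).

A: all constraints satisfied — OK
B: nothing on the exclusion list — keep
C: has maize, so not Whole30-style — no
D: not usable as a leavening; has egg yolk, so not egg-free — reject
E: all constraints satisfied — keep
F: has egg white, so not egg-free; has fish sauce, so not fish-free — out
G: works as a leavening, no fish, tree-nut-free — OK
H: only flaxseed and date; none excluded — valid
I: has coconut, so not tree-nut-free — reject
J: every rule checks out — valid

A, B, E, G, H, J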